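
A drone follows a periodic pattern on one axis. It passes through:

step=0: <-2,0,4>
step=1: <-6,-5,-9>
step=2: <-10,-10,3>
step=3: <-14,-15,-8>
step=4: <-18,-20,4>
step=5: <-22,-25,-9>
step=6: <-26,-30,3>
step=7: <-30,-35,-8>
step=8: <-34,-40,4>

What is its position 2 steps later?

The first coordinate changes by -4 each step, so at step 10 it is -2 + 10·(-4) = -42.
The second coordinate changes by -5 each step, so at step 10 it is 0 + 10·(-5) = -50.
The third coordinate repeats the cycle [4, -9, 3, -8] with period 4; step 10 mod 4 = 2, giving 3.

<-42,-50,3>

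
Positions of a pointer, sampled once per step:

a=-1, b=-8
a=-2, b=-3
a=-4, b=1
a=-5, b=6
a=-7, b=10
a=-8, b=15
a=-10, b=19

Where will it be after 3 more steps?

Differencing gives (-1, +5), (-2, +4), (-1, +5), (-2, +4), (-1, +5), (-2, +4). This is the pattern (-1, +5), (-2, +4) repeated.
step 7: apply (-1, +5) → a=-11, b=24
step 8: apply (-2, +4) → a=-13, b=28
step 9: apply (-1, +5) → a=-14, b=33

a=-14, b=33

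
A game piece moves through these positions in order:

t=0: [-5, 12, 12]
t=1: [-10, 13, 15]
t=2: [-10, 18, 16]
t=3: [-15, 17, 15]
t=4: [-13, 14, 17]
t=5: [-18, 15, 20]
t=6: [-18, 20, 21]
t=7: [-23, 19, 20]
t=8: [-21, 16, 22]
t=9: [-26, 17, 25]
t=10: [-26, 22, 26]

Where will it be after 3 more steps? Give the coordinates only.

Step-to-step displacements: [-5, +1, +3], [+0, +5, +1], [-5, -1, -1], [+2, -3, +2], [-5, +1, +3], [+0, +5, +1], [-5, -1, -1], [+2, -3, +2], [-5, +1, +3], [+0, +5, +1] — a repeating cycle of length 4.
step 11: apply [-5, -1, -1] → [-31, 21, 25]
step 12: apply [+2, -3, +2] → [-29, 18, 27]
step 13: apply [-5, +1, +3] → [-34, 19, 30]

[-34, 19, 30]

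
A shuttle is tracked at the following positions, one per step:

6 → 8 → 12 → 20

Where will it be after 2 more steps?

Step-to-step displacements: +2, +4, +8; each is 2× the previous.
step 4: 20 + 16 → 36
step 5: 36 + 32 → 68

68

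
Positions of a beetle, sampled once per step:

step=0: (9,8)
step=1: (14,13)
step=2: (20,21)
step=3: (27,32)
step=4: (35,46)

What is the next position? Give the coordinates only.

(44,63)

Taking differences between consecutive positions: (+5,+5), (+6,+8), (+7,+11), (+8,+14). These grow by (+1,+3) each step.
step 5: (35,46) + (+9,+17) → (44,63)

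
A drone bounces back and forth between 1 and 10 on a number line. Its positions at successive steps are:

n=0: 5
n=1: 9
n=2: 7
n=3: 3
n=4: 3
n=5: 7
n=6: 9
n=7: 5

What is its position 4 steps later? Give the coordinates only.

7

The value travels 4 per step and bounces off the walls at 1 and 10.
  step 8: 5 → 1
  step 9: 1 → 5
  step 10: 5 → 9
  step 11: 9 → 7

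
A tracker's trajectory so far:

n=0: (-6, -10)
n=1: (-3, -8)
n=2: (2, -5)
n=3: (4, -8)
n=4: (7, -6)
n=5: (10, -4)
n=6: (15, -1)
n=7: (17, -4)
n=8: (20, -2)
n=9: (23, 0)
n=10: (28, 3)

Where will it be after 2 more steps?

The moves between consecutive positions are (+3, +2), (+5, +3), (+2, -3), (+3, +2), (+3, +2), (+5, +3), (+2, -3), (+3, +2), (+3, +2), (+5, +3); they repeat the 4-cycle [(+3, +2), (+5, +3), (+2, -3), (+3, +2)].
step 11: apply (+2, -3) → (30, 0)
step 12: apply (+3, +2) → (33, 2)

(33, 2)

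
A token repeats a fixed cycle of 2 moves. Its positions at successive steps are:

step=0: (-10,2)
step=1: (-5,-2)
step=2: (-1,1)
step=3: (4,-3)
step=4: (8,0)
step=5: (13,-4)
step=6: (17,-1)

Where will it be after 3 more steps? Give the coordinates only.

(31,-6)

Step-to-step displacements: (+5,-4), (+4,+3), (+5,-4), (+4,+3), (+5,-4), (+4,+3) — a repeating cycle of length 2.
step 7: apply (+5,-4) → (22,-5)
step 8: apply (+4,+3) → (26,-2)
step 9: apply (+5,-4) → (31,-6)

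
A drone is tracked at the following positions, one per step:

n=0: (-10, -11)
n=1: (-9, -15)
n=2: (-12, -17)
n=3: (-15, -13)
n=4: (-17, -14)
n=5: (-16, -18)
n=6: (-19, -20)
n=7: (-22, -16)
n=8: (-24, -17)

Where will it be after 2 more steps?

Differencing gives (+1, -4), (-3, -2), (-3, +4), (-2, -1), (+1, -4), (-3, -2), (-3, +4), (-2, -1). This is the pattern (+1, -4), (-3, -2), (-3, +4), (-2, -1) repeated.
step 9: apply (+1, -4) → (-23, -21)
step 10: apply (-3, -2) → (-26, -23)

(-26, -23)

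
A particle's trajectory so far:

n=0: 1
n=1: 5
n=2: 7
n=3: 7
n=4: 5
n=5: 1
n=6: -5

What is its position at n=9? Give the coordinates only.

-35

Taking differences between consecutive positions: +4, +2, +0, -2, -4, -6. These grow by -2 each step.
step 7: -5 − 8 → -13
step 8: -13 − 10 → -23
step 9: -23 − 12 → -35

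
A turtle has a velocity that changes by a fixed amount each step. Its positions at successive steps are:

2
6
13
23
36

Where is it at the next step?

First differences are +4, +7, +10, +13; their common second difference is +3 (constant acceleration).
step 5: 36 + 16 → 52

52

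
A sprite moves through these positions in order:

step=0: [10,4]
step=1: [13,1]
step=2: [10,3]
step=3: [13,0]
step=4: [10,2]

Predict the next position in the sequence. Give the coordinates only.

Differencing gives [+3,-3], [-3,+2], [+3,-3], [-3,+2]. This is the pattern [+3,-3], [-3,+2] repeated.
step 5: apply [+3,-3] → [13,-1]

[13,-1]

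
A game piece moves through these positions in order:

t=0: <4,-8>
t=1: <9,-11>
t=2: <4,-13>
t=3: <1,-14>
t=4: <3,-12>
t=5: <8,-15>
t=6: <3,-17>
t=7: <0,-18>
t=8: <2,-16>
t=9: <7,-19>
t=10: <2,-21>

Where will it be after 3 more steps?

<6,-23>

Differencing gives <+5,-3>, <-5,-2>, <-3,-1>, <+2,+2>, <+5,-3>, <-5,-2>, <-3,-1>, <+2,+2>, <+5,-3>, <-5,-2>. This is the pattern <+5,-3>, <-5,-2>, <-3,-1>, <+2,+2> repeated.
step 11: apply <-3,-1> → <-1,-22>
step 12: apply <+2,+2> → <1,-20>
step 13: apply <+5,-3> → <6,-23>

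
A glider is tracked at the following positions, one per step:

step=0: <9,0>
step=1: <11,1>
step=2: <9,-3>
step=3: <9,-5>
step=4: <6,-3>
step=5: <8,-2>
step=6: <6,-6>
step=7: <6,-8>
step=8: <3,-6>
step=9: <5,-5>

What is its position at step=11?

<3,-11>

Step-to-step displacements: <+2,+1>, <-2,-4>, <+0,-2>, <-3,+2>, <+2,+1>, <-2,-4>, <+0,-2>, <-3,+2>, <+2,+1> — a repeating cycle of length 4.
step 10: apply <-2,-4> → <3,-9>
step 11: apply <+0,-2> → <3,-11>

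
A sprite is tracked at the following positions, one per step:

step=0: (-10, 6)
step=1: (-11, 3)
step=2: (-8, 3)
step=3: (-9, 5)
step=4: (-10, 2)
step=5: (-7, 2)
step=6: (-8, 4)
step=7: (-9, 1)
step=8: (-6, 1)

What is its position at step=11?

(-5, 0)

The moves between consecutive positions are (-1, -3), (+3, +0), (-1, +2), (-1, -3), (+3, +0), (-1, +2), (-1, -3), (+3, +0); they repeat the 3-cycle [(-1, -3), (+3, +0), (-1, +2)].
step 9: apply (-1, +2) → (-7, 3)
step 10: apply (-1, -3) → (-8, 0)
step 11: apply (+3, +0) → (-5, 0)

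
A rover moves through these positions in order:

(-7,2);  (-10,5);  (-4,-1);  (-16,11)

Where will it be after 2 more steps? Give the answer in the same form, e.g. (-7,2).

Step-to-step displacements: (-3,+3), (+6,-6), (-12,+12); each is -2× the previous.
step 4: (-16,11) + (+24,-24) → (8,-13)
step 5: (8,-13) + (-48,+48) → (-40,35)

(-40,35)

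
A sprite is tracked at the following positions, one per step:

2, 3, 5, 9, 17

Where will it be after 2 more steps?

65

Consecutive displacements +1, +2, +4, +8 scale by a factor of 2 each step.
step 5: 17 + 16 → 33
step 6: 33 + 32 → 65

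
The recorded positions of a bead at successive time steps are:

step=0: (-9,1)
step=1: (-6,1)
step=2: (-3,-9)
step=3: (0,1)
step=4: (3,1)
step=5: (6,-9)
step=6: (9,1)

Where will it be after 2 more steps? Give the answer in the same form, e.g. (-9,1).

(15,-9)

First: linear, +3 per step → 15 at step 8.
Second: cycles through 1, 1, -9 every 3 steps. Step 8 lands at position 2 of the cycle → -9.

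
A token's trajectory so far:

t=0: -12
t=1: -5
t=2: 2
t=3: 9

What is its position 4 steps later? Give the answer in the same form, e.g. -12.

Each step adds +7 to the position.
step 4: 9 + 7 → 16
step 5: 16 + 7 → 23
step 6: 23 + 7 → 30
step 7: 30 + 7 → 37

37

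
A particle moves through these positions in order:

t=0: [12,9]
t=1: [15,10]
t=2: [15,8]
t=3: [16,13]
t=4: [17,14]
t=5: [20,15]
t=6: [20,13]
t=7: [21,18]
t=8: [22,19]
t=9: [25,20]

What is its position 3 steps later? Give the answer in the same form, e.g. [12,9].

The moves between consecutive positions are [+3,+1], [+0,-2], [+1,+5], [+1,+1], [+3,+1], [+0,-2], [+1,+5], [+1,+1], [+3,+1]; they repeat the 4-cycle [[+3,+1], [+0,-2], [+1,+5], [+1,+1]].
step 10: apply [+0,-2] → [25,18]
step 11: apply [+1,+5] → [26,23]
step 12: apply [+1,+1] → [27,24]

[27,24]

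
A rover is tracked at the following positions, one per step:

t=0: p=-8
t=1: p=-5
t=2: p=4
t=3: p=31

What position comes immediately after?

The jumps are +3, +9, +27 — a geometric progression with ratio 3.
step 4: 31 + 81 → p=112

p=112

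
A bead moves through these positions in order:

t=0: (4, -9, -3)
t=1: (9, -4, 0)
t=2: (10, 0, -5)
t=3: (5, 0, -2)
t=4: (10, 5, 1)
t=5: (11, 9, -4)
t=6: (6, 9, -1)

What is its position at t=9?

The moves between consecutive positions are (+5, +5, +3), (+1, +4, -5), (-5, +0, +3), (+5, +5, +3), (+1, +4, -5), (-5, +0, +3); they repeat the 3-cycle [(+5, +5, +3), (+1, +4, -5), (-5, +0, +3)].
step 7: apply (+5, +5, +3) → (11, 14, 2)
step 8: apply (+1, +4, -5) → (12, 18, -3)
step 9: apply (-5, +0, +3) → (7, 18, 0)

(7, 18, 0)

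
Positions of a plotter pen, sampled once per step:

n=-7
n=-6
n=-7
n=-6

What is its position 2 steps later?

The jumps are +1, -1, +1 — a geometric progression with ratio -1.
step 4: -6 − 1 → n=-7
step 5: -7 + 1 → n=-6

n=-6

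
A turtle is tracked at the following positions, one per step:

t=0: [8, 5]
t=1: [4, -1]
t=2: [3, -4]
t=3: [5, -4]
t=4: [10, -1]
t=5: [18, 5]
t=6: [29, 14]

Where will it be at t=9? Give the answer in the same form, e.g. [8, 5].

Successive displacements: [-4, -6], [-1, -3], [+2, +0], [+5, +3], [+8, +6], [+11, +9] — each changes by [+3, +3].
step 7: [29, 14] + [+14, +12] → [43, 26]
step 8: [43, 26] + [+17, +15] → [60, 41]
step 9: [60, 41] + [+20, +18] → [80, 59]

[80, 59]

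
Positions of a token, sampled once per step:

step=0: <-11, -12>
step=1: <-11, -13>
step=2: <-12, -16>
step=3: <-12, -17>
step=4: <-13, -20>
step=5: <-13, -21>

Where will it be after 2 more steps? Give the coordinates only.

Differencing gives <+0, -1>, <-1, -3>, <+0, -1>, <-1, -3>, <+0, -1>. This is the pattern <+0, -1>, <-1, -3> repeated.
step 6: apply <-1, -3> → <-14, -24>
step 7: apply <+0, -1> → <-14, -25>

<-14, -25>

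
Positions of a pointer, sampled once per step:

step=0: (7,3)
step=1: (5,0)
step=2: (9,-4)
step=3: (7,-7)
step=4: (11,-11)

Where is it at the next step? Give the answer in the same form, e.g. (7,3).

(9,-14)

The moves between consecutive positions are (-2,-3), (+4,-4), (-2,-3), (+4,-4); they repeat the 2-cycle [(-2,-3), (+4,-4)].
step 5: apply (-2,-3) → (9,-14)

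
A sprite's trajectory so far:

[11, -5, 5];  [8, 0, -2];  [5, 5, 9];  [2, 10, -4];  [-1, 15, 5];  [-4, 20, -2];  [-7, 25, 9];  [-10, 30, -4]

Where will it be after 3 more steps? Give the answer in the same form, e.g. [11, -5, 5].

[-19, 45, 9]

The first coordinate changes by -3 each step, so at step 10 it is 11 + 10·(-3) = -19.
The second coordinate changes by +5 each step, so at step 10 it is -5 + 10·(5) = 45.
The third coordinate repeats the cycle [5, -2, 9, -4] with period 4; step 10 mod 4 = 2, giving 9.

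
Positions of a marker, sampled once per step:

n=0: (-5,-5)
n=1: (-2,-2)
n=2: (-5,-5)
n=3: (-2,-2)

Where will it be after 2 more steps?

Consecutive displacements (+3,+3), (-3,-3), (+3,+3) scale by a factor of -1 each step.
step 4: (-2,-2) + (-3,-3) → (-5,-5)
step 5: (-5,-5) + (+3,+3) → (-2,-2)

(-2,-2)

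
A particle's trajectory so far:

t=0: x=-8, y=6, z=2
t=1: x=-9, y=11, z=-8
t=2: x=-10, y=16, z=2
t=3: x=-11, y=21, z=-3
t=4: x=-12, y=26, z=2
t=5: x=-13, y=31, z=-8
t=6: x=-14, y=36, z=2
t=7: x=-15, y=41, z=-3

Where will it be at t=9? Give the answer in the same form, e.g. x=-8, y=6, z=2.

x=-17, y=51, z=-8

The x coordinate changes by -1 each step, so at step 9 it is -8 + 9·(-1) = -17.
The y coordinate changes by +5 each step, so at step 9 it is 6 + 9·(5) = 51.
The z coordinate repeats the cycle [2, -8, 2, -3] with period 4; step 9 mod 4 = 1, giving -8.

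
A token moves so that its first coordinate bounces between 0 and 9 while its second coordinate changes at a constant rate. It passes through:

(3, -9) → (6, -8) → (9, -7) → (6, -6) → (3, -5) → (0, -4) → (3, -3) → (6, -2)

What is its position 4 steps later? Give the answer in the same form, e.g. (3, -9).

(0, 2)

The first coordinate travels 3 per step and bounces off the walls at 0 and 9.
  step 8: 6 → 9
  step 9: 9 → 6
  step 10: 6 → 3
  step 11: 3 → 0
The second coordinate changes by +1 each step: at step 11 it is 2.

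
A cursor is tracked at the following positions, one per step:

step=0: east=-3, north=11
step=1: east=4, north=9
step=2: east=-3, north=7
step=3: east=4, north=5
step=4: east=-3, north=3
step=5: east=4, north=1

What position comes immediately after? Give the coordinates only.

The east coordinate repeats the cycle [-3, 4] with period 2; step 6 mod 2 = 0, giving -3.
The north coordinate changes by -2 each step, so at step 6 it is 11 + 6·(-2) = -1.

east=-3, north=-1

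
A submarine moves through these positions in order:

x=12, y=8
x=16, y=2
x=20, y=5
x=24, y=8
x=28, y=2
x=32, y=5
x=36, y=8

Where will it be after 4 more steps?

X: linear, +4 per step → 52 at step 10.
Y: cycles through 8, 2, 5 every 3 steps. Step 10 lands at position 1 of the cycle → 2.

x=52, y=2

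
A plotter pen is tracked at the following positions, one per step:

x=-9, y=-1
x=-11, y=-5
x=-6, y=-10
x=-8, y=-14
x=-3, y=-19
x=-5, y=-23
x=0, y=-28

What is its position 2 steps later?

x=3, y=-37

The moves between consecutive positions are (-2, -4), (+5, -5), (-2, -4), (+5, -5), (-2, -4), (+5, -5); they repeat the 2-cycle [(-2, -4), (+5, -5)].
step 7: apply (-2, -4) → x=-2, y=-32
step 8: apply (+5, -5) → x=3, y=-37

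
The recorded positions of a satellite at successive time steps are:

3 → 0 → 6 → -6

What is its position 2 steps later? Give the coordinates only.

-30

The jumps are -3, +6, -12 — a geometric progression with ratio -2.
step 4: -6 + 24 → 18
step 5: 18 − 48 → -30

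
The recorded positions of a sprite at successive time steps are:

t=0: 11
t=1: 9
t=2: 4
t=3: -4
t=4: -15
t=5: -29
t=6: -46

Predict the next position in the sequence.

-66

Successive displacements: -2, -5, -8, -11, -14, -17 — each changes by -3.
step 7: -46 − 20 → -66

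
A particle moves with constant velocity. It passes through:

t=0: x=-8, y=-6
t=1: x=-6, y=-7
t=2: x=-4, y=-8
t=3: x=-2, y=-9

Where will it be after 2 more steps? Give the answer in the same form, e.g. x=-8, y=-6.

The position changes by (+2, -1) every step.
step 4: x=-2, y=-9 + (+2, -1) → x=0, y=-10
step 5: x=0, y=-10 + (+2, -1) → x=2, y=-11

x=2, y=-11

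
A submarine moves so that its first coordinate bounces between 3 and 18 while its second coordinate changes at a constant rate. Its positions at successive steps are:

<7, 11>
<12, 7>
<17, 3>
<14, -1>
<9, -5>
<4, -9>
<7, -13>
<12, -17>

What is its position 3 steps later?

The first coordinate reflects between 3 and 18, moving 5 per step.
  step 8: 12 → 17
  step 9: 17 → 14
  step 10: 14 → 9
The second coordinate changes by -4 each step: at step 10 it is -29.

<9, -29>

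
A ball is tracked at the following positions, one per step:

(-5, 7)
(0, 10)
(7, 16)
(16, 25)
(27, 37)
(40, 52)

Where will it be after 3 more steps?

(91, 115)

Successive displacements: (+5, +3), (+7, +6), (+9, +9), (+11, +12), (+13, +15) — each changes by (+2, +3).
step 6: (40, 52) + (+15, +18) → (55, 70)
step 7: (55, 70) + (+17, +21) → (72, 91)
step 8: (72, 91) + (+19, +24) → (91, 115)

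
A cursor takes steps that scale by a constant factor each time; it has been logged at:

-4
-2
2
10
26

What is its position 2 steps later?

Consecutive displacements +2, +4, +8, +16 scale by a factor of 2 each step.
step 5: 26 + 32 → 58
step 6: 58 + 64 → 122

122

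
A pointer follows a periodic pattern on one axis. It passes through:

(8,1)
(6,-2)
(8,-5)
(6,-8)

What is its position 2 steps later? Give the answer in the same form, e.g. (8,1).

First: cycles through 8, 6 every 2 steps. Step 5 lands at position 1 of the cycle → 6.
Second: linear, -3 per step → -14 at step 5.

(6,-14)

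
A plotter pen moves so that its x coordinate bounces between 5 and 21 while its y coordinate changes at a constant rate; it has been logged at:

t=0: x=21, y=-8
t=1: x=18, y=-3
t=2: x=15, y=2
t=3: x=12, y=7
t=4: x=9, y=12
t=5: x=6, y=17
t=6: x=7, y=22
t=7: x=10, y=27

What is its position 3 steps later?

x=19, y=42

The x coordinate travels 3 per step and bounces off the walls at 5 and 21.
  step 8: 10 → 13
  step 9: 13 → 16
  step 10: 16 → 19
The y coordinate changes by +5 each step: at step 10 it is 42.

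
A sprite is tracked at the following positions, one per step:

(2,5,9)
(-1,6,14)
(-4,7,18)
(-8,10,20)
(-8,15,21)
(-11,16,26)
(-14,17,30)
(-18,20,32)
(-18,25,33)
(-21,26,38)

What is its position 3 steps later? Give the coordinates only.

Differencing gives (-3,+1,+5), (-3,+1,+4), (-4,+3,+2), (+0,+5,+1), (-3,+1,+5), (-3,+1,+4), (-4,+3,+2), (+0,+5,+1), (-3,+1,+5). This is the pattern (-3,+1,+5), (-3,+1,+4), (-4,+3,+2), (+0,+5,+1) repeated.
step 10: apply (-3,+1,+4) → (-24,27,42)
step 11: apply (-4,+3,+2) → (-28,30,44)
step 12: apply (+0,+5,+1) → (-28,35,45)

(-28,35,45)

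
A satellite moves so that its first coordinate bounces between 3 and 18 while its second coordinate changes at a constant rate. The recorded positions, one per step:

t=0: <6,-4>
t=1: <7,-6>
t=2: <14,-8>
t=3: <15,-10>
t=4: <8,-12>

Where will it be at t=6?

<12,-16>

The first coordinate travels 7 per step and bounces off the walls at 3 and 18.
  step 5: 8 → 5
  step 6: 5 → 12
The second coordinate changes by -2 each step: at step 6 it is -16.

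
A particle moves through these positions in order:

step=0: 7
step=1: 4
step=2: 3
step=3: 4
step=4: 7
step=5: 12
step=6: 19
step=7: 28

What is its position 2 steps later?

First differences are -3, -1, +1, +3, +5, +7, +9; their common second difference is +2 (constant acceleration).
step 8: 28 + 11 → 39
step 9: 39 + 13 → 52

52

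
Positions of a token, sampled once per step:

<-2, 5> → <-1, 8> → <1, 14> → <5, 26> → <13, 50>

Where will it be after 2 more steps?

<61, 194>

Consecutive displacements <+1, +3>, <+2, +6>, <+4, +12>, <+8, +24> scale by a factor of 2 each step.
step 5: <13, 50> + <+16, +48> → <29, 98>
step 6: <29, 98> + <+32, +96> → <61, 194>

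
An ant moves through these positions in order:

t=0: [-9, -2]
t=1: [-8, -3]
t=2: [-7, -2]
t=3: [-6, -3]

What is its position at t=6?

First: linear, +1 per step → -3 at step 6.
Second: cycles through -2, -3 every 2 steps. Step 6 lands at position 0 of the cycle → -2.

[-3, -2]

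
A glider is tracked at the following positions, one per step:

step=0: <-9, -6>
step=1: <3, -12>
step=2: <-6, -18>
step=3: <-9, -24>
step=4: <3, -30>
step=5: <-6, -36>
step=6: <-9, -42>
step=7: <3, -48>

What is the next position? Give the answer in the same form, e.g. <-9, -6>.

<-6, -54>

First: cycles through -9, 3, -6 every 3 steps. Step 8 lands at position 2 of the cycle → -6.
Second: linear, -6 per step → -54 at step 8.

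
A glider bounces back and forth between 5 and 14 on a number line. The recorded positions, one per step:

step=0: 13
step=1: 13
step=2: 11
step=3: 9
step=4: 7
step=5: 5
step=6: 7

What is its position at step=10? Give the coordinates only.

13

The value travels 2 per step and bounces off the walls at 5 and 14.
  step 7: 7 → 9
  step 8: 9 → 11
  step 9: 11 → 13
  step 10: 13 → 13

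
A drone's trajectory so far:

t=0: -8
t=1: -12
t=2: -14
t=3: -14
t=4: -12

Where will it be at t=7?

First differences are -4, -2, +0, +2; their common second difference is +2 (constant acceleration).
step 5: -12 + 4 → -8
step 6: -8 + 6 → -2
step 7: -2 + 8 → 6

6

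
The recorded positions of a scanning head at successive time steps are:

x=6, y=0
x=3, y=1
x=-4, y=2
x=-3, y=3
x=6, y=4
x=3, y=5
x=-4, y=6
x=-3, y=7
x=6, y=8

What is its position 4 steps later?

The x coordinate repeats the cycle [6, 3, -4, -3] with period 4; step 12 mod 4 = 0, giving 6.
The y coordinate changes by +1 each step, so at step 12 it is 0 + 12·(1) = 12.

x=6, y=12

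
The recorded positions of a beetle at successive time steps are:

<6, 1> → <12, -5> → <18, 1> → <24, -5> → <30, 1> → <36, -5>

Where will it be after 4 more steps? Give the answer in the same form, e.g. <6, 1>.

The first coordinate changes by +6 each step, so at step 9 it is 6 + 9·(6) = 60.
The second coordinate repeats the cycle [1, -5] with period 2; step 9 mod 2 = 1, giving -5.

<60, -5>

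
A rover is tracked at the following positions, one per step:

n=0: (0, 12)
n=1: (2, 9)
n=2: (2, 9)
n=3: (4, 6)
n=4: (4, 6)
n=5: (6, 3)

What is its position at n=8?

Step-to-step displacements: (+2, -3), (+0, +0), (+2, -3), (+0, +0), (+2, -3) — a repeating cycle of length 2.
step 6: apply (+0, +0) → (6, 3)
step 7: apply (+2, -3) → (8, 0)
step 8: apply (+0, +0) → (8, 0)

(8, 0)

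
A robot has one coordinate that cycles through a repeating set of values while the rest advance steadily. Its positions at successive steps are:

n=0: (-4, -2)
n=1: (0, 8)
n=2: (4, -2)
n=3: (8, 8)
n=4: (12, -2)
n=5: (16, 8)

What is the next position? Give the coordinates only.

First: linear, +4 per step → 20 at step 6.
Second: cycles through -2, 8 every 2 steps. Step 6 lands at position 0 of the cycle → -2.

(20, -2)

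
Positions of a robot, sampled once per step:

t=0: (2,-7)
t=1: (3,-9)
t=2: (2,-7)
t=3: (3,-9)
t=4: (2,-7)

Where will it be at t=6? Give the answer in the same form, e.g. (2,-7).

(2,-7)

Step-to-step displacements: (+1,-2), (-1,+2), (+1,-2), (-1,+2); each is -1× the previous.
step 5: (2,-7) + (+1,-2) → (3,-9)
step 6: (3,-9) + (-1,+2) → (2,-7)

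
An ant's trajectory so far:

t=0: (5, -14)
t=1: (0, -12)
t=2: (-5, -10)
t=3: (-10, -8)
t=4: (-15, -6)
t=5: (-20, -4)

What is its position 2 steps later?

Constant displacement of (-5, +2) per step.
step 6: (-20, -4) + (-5, +2) → (-25, -2)
step 7: (-25, -2) + (-5, +2) → (-30, 0)

(-30, 0)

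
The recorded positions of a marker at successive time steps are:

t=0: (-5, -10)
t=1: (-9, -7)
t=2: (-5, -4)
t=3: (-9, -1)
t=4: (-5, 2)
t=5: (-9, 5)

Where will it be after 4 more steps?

First: cycles through -5, -9 every 2 steps. Step 9 lands at position 1 of the cycle → -9.
Second: linear, +3 per step → 17 at step 9.

(-9, 17)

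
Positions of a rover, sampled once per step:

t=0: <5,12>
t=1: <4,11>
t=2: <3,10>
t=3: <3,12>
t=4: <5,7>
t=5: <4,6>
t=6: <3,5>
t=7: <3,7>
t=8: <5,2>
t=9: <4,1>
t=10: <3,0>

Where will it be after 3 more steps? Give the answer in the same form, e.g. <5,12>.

Differencing gives <-1,-1>, <-1,-1>, <+0,+2>, <+2,-5>, <-1,-1>, <-1,-1>, <+0,+2>, <+2,-5>, <-1,-1>, <-1,-1>. This is the pattern <-1,-1>, <-1,-1>, <+0,+2>, <+2,-5> repeated.
step 11: apply <+0,+2> → <3,2>
step 12: apply <+2,-5> → <5,-3>
step 13: apply <-1,-1> → <4,-4>

<4,-4>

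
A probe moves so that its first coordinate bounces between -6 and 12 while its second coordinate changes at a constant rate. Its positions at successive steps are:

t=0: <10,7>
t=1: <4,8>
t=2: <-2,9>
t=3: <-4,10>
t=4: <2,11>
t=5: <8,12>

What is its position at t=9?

The first coordinate reflects between -6 and 12, moving 6 per step.
  step 6: 8 → 10
  step 7: 10 → 4
  step 8: 4 → -2
  step 9: -2 → -4
The second coordinate changes by +1 each step: at step 9 it is 16.

<-4,16>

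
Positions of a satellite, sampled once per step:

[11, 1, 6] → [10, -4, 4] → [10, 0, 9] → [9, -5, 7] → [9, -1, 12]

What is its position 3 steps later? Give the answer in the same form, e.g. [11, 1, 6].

[7, -7, 13]

The moves between consecutive positions are [-1, -5, -2], [+0, +4, +5], [-1, -5, -2], [+0, +4, +5]; they repeat the 2-cycle [[-1, -5, -2], [+0, +4, +5]].
step 5: apply [-1, -5, -2] → [8, -6, 10]
step 6: apply [+0, +4, +5] → [8, -2, 15]
step 7: apply [-1, -5, -2] → [7, -7, 13]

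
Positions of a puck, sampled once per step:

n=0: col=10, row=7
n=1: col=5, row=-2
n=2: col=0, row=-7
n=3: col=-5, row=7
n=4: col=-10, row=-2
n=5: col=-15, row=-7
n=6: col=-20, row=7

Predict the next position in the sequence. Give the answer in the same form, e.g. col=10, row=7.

The col coordinate changes by -5 each step, so at step 7 it is 10 + 7·(-5) = -25.
The row coordinate repeats the cycle [7, -2, -7] with period 3; step 7 mod 3 = 1, giving -2.

col=-25, row=-2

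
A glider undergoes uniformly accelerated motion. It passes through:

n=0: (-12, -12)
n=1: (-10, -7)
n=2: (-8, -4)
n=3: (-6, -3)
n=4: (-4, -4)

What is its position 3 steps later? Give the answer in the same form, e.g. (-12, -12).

(2, -19)

First differences are (+2, +5), (+2, +3), (+2, +1), (+2, -1); their common second difference is (+0, -2) (constant acceleration).
step 5: (-4, -4) + (+2, -3) → (-2, -7)
step 6: (-2, -7) + (+2, -5) → (0, -12)
step 7: (0, -12) + (+2, -7) → (2, -19)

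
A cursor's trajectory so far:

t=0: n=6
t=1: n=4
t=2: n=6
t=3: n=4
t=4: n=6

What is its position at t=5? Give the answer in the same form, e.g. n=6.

Step-to-step displacements: -2, +2, -2, +2; each is -1× the previous.
step 5: 6 − 2 → n=4

n=4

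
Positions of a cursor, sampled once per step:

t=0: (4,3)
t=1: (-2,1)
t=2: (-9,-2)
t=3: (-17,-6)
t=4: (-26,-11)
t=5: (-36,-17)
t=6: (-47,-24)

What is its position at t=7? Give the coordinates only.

First differences are (-6,-2), (-7,-3), (-8,-4), (-9,-5), (-10,-6), (-11,-7); their common second difference is (-1,-1) (constant acceleration).
step 7: (-47,-24) + (-12,-8) → (-59,-32)

(-59,-32)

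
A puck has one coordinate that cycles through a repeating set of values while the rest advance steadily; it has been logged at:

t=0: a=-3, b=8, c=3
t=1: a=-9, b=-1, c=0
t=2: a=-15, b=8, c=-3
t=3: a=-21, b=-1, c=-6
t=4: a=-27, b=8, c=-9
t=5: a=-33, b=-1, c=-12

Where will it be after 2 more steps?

a=-45, b=-1, c=-18

The a coordinate changes by -6 each step, so at step 7 it is -3 + 7·(-6) = -45.
The b coordinate repeats the cycle [8, -1] with period 2; step 7 mod 2 = 1, giving -1.
The c coordinate changes by -3 each step, so at step 7 it is 3 + 7·(-3) = -18.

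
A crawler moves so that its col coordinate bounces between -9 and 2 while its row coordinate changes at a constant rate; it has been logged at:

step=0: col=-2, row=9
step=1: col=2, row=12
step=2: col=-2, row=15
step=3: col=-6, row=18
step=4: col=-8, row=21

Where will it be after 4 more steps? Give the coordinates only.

col=-4, row=33

The col coordinate reflects between -9 and 2, moving 4 per step.
  step 5: -8 → -4
  step 6: -4 → 0
  step 7: 0 → 0
  step 8: 0 → -4
The row coordinate changes by +3 each step: at step 8 it is 33.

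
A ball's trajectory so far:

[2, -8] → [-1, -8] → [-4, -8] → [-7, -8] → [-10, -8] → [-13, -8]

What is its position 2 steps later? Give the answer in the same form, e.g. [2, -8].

[-19, -8]

Constant displacement of [-3, +0] per step.
step 6: [-13, -8] + [-3, +0] → [-16, -8]
step 7: [-16, -8] + [-3, +0] → [-19, -8]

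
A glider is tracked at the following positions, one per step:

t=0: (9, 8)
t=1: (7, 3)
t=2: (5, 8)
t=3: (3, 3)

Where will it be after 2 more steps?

(-1, 3)

First: linear, -2 per step → -1 at step 5.
Second: cycles through 8, 3 every 2 steps. Step 5 lands at position 1 of the cycle → 3.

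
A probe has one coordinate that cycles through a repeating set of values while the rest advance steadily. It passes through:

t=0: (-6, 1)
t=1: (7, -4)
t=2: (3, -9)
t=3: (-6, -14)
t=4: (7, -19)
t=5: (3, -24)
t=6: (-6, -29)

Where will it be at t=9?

First: cycles through -6, 7, 3 every 3 steps. Step 9 lands at position 0 of the cycle → -6.
Second: linear, -5 per step → -44 at step 9.

(-6, -44)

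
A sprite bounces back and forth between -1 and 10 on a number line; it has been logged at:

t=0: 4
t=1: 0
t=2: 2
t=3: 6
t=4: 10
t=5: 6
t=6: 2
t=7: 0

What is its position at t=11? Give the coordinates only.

4

The value travels 4 per step and bounces off the walls at -1 and 10.
  step 8: 0 → 4
  step 9: 4 → 8
  step 10: 8 → 8
  step 11: 8 → 4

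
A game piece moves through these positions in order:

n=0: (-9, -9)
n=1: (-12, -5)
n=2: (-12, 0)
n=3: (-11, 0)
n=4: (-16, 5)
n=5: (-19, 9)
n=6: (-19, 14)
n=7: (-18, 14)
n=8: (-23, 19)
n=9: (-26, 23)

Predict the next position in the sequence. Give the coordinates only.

Differencing gives (-3, +4), (+0, +5), (+1, +0), (-5, +5), (-3, +4), (+0, +5), (+1, +0), (-5, +5), (-3, +4). This is the pattern (-3, +4), (+0, +5), (+1, +0), (-5, +5) repeated.
step 10: apply (+0, +5) → (-26, 28)

(-26, 28)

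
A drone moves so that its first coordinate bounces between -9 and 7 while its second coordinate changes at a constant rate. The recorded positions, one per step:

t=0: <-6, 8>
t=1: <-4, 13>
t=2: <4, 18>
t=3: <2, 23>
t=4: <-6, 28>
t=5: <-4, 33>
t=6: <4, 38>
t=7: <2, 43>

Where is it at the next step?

<-6, 48>

The first coordinate reflects between -9 and 7, moving 8 per step.
  step 8: 2 → -6
The second coordinate changes by +5 each step: at step 8 it is 48.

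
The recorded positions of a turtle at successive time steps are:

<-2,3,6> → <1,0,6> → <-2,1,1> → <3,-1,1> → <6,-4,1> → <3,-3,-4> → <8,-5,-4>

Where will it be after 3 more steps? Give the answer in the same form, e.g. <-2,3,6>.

Step-to-step displacements: <+3,-3,+0>, <-3,+1,-5>, <+5,-2,+0>, <+3,-3,+0>, <-3,+1,-5>, <+5,-2,+0> — a repeating cycle of length 3.
step 7: apply <+3,-3,+0> → <11,-8,-4>
step 8: apply <-3,+1,-5> → <8,-7,-9>
step 9: apply <+5,-2,+0> → <13,-9,-9>

<13,-9,-9>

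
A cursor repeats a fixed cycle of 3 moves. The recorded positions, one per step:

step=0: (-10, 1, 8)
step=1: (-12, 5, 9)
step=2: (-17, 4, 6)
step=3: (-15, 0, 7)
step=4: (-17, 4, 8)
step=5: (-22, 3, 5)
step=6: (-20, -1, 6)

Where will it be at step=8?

Differencing gives (-2, +4, +1), (-5, -1, -3), (+2, -4, +1), (-2, +4, +1), (-5, -1, -3), (+2, -4, +1). This is the pattern (-2, +4, +1), (-5, -1, -3), (+2, -4, +1) repeated.
step 7: apply (-2, +4, +1) → (-22, 3, 7)
step 8: apply (-5, -1, -3) → (-27, 2, 4)

(-27, 2, 4)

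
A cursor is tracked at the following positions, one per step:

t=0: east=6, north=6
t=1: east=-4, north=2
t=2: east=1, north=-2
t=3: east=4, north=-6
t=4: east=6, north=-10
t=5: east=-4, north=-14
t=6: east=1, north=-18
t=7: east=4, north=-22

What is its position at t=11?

east=4, north=-38

The east coordinate repeats the cycle [6, -4, 1, 4] with period 4; step 11 mod 4 = 3, giving 4.
The north coordinate changes by -4 each step, so at step 11 it is 6 + 11·(-4) = -38.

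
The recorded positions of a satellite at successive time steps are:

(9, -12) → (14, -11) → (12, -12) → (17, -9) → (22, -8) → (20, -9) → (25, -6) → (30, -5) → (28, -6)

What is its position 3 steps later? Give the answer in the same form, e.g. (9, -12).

(36, -3)

Step-to-step displacements: (+5, +1), (-2, -1), (+5, +3), (+5, +1), (-2, -1), (+5, +3), (+5, +1), (-2, -1) — a repeating cycle of length 3.
step 9: apply (+5, +3) → (33, -3)
step 10: apply (+5, +1) → (38, -2)
step 11: apply (-2, -1) → (36, -3)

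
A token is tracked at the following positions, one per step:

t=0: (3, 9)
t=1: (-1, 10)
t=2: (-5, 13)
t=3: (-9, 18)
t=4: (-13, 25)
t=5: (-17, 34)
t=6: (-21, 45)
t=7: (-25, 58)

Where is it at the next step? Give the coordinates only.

(-29, 73)

First differences are (-4, +1), (-4, +3), (-4, +5), (-4, +7), (-4, +9), (-4, +11), (-4, +13); their common second difference is (+0, +2) (constant acceleration).
step 8: (-25, 58) + (-4, +15) → (-29, 73)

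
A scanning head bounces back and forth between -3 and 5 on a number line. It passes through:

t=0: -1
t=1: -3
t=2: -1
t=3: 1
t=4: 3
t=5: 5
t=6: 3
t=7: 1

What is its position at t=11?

1

The value travels 2 per step and bounces off the walls at -3 and 5.
  step 8: 1 → -1
  step 9: -1 → -3
  step 10: -3 → -1
  step 11: -1 → 1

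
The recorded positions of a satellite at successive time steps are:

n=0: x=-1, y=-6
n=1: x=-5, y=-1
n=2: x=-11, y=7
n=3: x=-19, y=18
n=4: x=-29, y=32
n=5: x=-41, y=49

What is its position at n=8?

Taking differences between consecutive positions: (-4, +5), (-6, +8), (-8, +11), (-10, +14), (-12, +17). These grow by (-2, +3) each step.
step 6: x=-41, y=49 + (-14, +20) → x=-55, y=69
step 7: x=-55, y=69 + (-16, +23) → x=-71, y=92
step 8: x=-71, y=92 + (-18, +26) → x=-89, y=118

x=-89, y=118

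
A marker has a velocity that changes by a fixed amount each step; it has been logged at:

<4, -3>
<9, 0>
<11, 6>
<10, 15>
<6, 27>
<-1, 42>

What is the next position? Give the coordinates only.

<-11, 60>

Successive displacements: <+5, +3>, <+2, +6>, <-1, +9>, <-4, +12>, <-7, +15> — each changes by <-3, +3>.
step 6: <-1, 42> + <-10, +18> → <-11, 60>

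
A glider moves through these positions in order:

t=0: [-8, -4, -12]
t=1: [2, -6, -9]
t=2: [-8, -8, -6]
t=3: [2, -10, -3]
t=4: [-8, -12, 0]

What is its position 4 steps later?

[-8, -20, 12]

First: cycles through -8, 2 every 2 steps. Step 8 lands at position 0 of the cycle → -8.
Second: linear, -2 per step → -20 at step 8.
Third: linear, +3 per step → 12 at step 8.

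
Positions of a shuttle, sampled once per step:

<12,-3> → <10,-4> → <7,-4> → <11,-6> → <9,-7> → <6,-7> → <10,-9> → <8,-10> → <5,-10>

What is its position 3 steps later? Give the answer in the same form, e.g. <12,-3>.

Step-to-step displacements: <-2,-1>, <-3,+0>, <+4,-2>, <-2,-1>, <-3,+0>, <+4,-2>, <-2,-1>, <-3,+0> — a repeating cycle of length 3.
step 9: apply <+4,-2> → <9,-12>
step 10: apply <-2,-1> → <7,-13>
step 11: apply <-3,+0> → <4,-13>

<4,-13>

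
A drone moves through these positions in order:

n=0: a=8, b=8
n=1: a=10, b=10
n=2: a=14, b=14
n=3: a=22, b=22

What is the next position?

a=38, b=38

Step-to-step displacements: (+2, +2), (+4, +4), (+8, +8); each is 2× the previous.
step 4: a=22, b=22 + (+16, +16) → a=38, b=38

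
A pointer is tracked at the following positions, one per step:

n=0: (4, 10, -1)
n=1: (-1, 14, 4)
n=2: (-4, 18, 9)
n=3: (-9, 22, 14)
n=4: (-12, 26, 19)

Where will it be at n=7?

(-25, 38, 34)

The moves between consecutive positions are (-5, +4, +5), (-3, +4, +5), (-5, +4, +5), (-3, +4, +5); they repeat the 2-cycle [(-5, +4, +5), (-3, +4, +5)].
step 5: apply (-5, +4, +5) → (-17, 30, 24)
step 6: apply (-3, +4, +5) → (-20, 34, 29)
step 7: apply (-5, +4, +5) → (-25, 38, 34)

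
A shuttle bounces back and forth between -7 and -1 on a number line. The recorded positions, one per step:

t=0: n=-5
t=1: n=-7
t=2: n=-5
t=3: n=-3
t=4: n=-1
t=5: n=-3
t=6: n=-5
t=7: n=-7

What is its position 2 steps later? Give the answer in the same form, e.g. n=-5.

n=-3

The value reflects between -7 and -1, moving 2 per step.
  step 8: -7 → -5
  step 9: -5 → -3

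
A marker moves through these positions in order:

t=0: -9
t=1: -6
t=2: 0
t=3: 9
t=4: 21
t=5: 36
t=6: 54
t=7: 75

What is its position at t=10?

Taking differences between consecutive positions: +3, +6, +9, +12, +15, +18, +21. These grow by +3 each step.
step 8: 75 + 24 → 99
step 9: 99 + 27 → 126
step 10: 126 + 30 → 156

156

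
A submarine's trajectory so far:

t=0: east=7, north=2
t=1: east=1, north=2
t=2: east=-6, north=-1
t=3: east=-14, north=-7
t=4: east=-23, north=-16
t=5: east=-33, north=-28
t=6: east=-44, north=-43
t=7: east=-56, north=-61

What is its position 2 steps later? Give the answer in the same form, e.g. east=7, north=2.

First differences are (-6, +0), (-7, -3), (-8, -6), (-9, -9), (-10, -12), (-11, -15), (-12, -18); their common second difference is (-1, -3) (constant acceleration).
step 8: east=-56, north=-61 + (-13, -21) → east=-69, north=-82
step 9: east=-69, north=-82 + (-14, -24) → east=-83, north=-106

east=-83, north=-106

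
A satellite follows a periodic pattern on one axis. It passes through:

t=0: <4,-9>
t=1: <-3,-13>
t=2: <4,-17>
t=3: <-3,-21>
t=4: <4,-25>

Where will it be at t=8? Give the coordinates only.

<4,-41>

The first coordinate repeats the cycle [4, -3] with period 2; step 8 mod 2 = 0, giving 4.
The second coordinate changes by -4 each step, so at step 8 it is -9 + 8·(-4) = -41.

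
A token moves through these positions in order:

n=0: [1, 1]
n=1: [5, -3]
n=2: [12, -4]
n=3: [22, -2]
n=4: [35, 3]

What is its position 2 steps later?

First differences are [+4, -4], [+7, -1], [+10, +2], [+13, +5]; their common second difference is [+3, +3] (constant acceleration).
step 5: [35, 3] + [+16, +8] → [51, 11]
step 6: [51, 11] + [+19, +11] → [70, 22]

[70, 22]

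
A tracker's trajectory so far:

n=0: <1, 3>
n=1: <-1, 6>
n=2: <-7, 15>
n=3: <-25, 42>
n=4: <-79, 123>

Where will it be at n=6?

<-727, 1095>

Step-to-step displacements: <-2, +3>, <-6, +9>, <-18, +27>, <-54, +81>; each is 3× the previous.
step 5: <-79, 123> + <-162, +243> → <-241, 366>
step 6: <-241, 366> + <-486, +729> → <-727, 1095>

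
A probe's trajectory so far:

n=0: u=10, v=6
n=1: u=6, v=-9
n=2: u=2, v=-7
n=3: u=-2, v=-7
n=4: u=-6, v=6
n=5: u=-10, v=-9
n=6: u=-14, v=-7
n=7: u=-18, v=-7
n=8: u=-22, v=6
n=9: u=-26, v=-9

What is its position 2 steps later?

u=-34, v=-7

U: linear, -4 per step → -34 at step 11.
V: cycles through 6, -9, -7, -7 every 4 steps. Step 11 lands at position 3 of the cycle → -7.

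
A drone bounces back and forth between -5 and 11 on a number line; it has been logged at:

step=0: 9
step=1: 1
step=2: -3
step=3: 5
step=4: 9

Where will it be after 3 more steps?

5

The value travels 8 per step and bounces off the walls at -5 and 11.
  step 5: 9 → 1
  step 6: 1 → -3
  step 7: -3 → 5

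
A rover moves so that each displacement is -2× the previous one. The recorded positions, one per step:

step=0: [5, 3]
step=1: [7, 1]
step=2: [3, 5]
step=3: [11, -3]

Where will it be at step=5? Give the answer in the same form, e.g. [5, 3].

Step-to-step displacements: [+2, -2], [-4, +4], [+8, -8]; each is -2× the previous.
step 4: [11, -3] + [-16, +16] → [-5, 13]
step 5: [-5, 13] + [+32, -32] → [27, -19]

[27, -19]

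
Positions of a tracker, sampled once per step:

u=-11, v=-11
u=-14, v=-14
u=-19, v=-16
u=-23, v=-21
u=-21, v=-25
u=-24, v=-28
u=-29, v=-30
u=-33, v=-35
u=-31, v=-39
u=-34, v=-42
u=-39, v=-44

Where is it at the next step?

u=-43, v=-49

Differencing gives (-3, -3), (-5, -2), (-4, -5), (+2, -4), (-3, -3), (-5, -2), (-4, -5), (+2, -4), (-3, -3), (-5, -2). This is the pattern (-3, -3), (-5, -2), (-4, -5), (+2, -4) repeated.
step 11: apply (-4, -5) → u=-43, v=-49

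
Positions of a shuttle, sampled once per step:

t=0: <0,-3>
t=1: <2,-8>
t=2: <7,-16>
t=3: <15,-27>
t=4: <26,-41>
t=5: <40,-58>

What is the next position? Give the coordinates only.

<57,-78>

Successive displacements: <+2,-5>, <+5,-8>, <+8,-11>, <+11,-14>, <+14,-17> — each changes by <+3,-3>.
step 6: <40,-58> + <+17,-20> → <57,-78>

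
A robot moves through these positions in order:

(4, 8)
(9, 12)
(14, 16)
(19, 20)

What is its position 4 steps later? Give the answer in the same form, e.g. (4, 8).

(39, 36)

The position changes by (+5, +4) every step.
step 4: (19, 20) + (+5, +4) → (24, 24)
step 5: (24, 24) + (+5, +4) → (29, 28)
step 6: (29, 28) + (+5, +4) → (34, 32)
step 7: (34, 32) + (+5, +4) → (39, 36)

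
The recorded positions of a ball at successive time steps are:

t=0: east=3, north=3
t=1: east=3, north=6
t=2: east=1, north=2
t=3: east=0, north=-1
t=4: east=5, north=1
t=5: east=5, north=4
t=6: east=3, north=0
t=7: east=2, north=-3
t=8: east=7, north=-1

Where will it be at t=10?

east=5, north=-2

Differencing gives (+0,+3), (-2,-4), (-1,-3), (+5,+2), (+0,+3), (-2,-4), (-1,-3), (+5,+2). This is the pattern (+0,+3), (-2,-4), (-1,-3), (+5,+2) repeated.
step 9: apply (+0,+3) → east=7, north=2
step 10: apply (-2,-4) → east=5, north=-2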